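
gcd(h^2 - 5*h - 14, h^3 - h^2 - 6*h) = h + 2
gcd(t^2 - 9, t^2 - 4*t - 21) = t + 3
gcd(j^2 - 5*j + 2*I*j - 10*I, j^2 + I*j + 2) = j + 2*I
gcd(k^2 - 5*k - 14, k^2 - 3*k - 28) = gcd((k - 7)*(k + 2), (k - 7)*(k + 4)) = k - 7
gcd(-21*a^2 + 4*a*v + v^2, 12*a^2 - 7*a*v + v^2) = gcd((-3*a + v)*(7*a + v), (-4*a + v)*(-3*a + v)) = -3*a + v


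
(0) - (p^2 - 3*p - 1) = -p^2 + 3*p + 1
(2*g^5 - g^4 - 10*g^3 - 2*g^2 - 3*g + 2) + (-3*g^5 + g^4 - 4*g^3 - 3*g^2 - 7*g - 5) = -g^5 - 14*g^3 - 5*g^2 - 10*g - 3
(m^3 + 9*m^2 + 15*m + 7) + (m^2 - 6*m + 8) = m^3 + 10*m^2 + 9*m + 15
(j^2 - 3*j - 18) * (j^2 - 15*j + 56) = j^4 - 18*j^3 + 83*j^2 + 102*j - 1008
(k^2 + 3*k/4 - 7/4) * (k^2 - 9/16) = k^4 + 3*k^3/4 - 37*k^2/16 - 27*k/64 + 63/64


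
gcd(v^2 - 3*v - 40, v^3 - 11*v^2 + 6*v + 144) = v - 8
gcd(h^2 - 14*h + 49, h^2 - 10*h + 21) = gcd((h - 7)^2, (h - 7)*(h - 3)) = h - 7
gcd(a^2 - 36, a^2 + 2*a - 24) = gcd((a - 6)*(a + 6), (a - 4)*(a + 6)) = a + 6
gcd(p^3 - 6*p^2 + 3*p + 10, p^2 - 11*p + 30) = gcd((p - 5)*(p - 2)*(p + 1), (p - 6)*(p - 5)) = p - 5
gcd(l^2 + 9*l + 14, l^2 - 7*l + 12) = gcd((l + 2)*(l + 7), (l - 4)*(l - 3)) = 1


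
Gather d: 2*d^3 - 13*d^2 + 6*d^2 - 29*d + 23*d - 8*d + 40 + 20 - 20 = 2*d^3 - 7*d^2 - 14*d + 40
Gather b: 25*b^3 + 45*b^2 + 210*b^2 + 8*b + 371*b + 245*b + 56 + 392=25*b^3 + 255*b^2 + 624*b + 448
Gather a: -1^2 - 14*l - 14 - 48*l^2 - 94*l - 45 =-48*l^2 - 108*l - 60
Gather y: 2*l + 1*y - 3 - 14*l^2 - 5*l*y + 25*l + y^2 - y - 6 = -14*l^2 - 5*l*y + 27*l + y^2 - 9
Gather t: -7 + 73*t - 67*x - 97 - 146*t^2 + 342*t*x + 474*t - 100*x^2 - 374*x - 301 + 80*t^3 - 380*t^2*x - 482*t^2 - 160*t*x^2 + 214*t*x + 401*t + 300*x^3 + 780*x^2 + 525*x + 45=80*t^3 + t^2*(-380*x - 628) + t*(-160*x^2 + 556*x + 948) + 300*x^3 + 680*x^2 + 84*x - 360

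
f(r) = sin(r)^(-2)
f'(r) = -2*cos(r)/sin(r)^3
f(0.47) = 4.88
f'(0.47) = -19.20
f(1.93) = 1.14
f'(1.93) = 0.86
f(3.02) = 67.97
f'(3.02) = 1112.50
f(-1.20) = 1.15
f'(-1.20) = 0.90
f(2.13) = 1.39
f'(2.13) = 1.74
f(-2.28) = 1.74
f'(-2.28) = -2.98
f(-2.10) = 1.34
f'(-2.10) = -1.57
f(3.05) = 119.53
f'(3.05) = 2602.83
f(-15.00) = 2.36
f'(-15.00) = -5.53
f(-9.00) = 5.89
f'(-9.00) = -26.03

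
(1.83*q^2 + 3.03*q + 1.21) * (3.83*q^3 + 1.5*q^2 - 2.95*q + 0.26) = 7.0089*q^5 + 14.3499*q^4 + 3.7808*q^3 - 6.6477*q^2 - 2.7817*q + 0.3146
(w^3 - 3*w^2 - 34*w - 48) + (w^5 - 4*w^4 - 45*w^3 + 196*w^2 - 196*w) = w^5 - 4*w^4 - 44*w^3 + 193*w^2 - 230*w - 48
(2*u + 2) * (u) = 2*u^2 + 2*u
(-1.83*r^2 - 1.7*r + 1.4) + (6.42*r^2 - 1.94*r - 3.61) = 4.59*r^2 - 3.64*r - 2.21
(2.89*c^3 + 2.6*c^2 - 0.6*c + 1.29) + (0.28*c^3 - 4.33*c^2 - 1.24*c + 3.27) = 3.17*c^3 - 1.73*c^2 - 1.84*c + 4.56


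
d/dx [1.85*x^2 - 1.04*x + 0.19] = 3.7*x - 1.04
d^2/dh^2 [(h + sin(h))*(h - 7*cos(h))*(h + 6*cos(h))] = sqrt(2)*h^2*cos(h + pi/4) + 2*h*sin(2*h) + 4*sqrt(2)*h*sin(h + pi/4) + 84*h*cos(2*h) + 6*h + 25*sin(h)/2 + 84*sin(2*h) + 189*sin(3*h)/2 - 2*cos(h) - 2*cos(2*h)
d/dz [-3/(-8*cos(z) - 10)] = 6*sin(z)/(4*cos(z) + 5)^2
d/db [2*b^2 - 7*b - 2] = 4*b - 7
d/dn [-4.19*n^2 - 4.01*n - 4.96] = -8.38*n - 4.01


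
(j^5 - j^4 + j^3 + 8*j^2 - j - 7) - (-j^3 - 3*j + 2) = j^5 - j^4 + 2*j^3 + 8*j^2 + 2*j - 9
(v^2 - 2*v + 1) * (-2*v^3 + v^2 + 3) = -2*v^5 + 5*v^4 - 4*v^3 + 4*v^2 - 6*v + 3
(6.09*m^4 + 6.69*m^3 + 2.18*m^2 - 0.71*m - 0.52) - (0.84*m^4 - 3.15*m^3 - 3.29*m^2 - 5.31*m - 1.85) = 5.25*m^4 + 9.84*m^3 + 5.47*m^2 + 4.6*m + 1.33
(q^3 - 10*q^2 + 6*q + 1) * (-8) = -8*q^3 + 80*q^2 - 48*q - 8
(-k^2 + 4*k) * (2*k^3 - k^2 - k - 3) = -2*k^5 + 9*k^4 - 3*k^3 - k^2 - 12*k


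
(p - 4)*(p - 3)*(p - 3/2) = p^3 - 17*p^2/2 + 45*p/2 - 18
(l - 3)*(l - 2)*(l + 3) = l^3 - 2*l^2 - 9*l + 18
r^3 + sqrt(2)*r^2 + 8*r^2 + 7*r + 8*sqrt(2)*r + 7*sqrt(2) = (r + 1)*(r + 7)*(r + sqrt(2))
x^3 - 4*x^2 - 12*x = x*(x - 6)*(x + 2)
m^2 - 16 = (m - 4)*(m + 4)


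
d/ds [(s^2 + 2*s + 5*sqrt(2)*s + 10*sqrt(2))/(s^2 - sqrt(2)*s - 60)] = 2*(-3*sqrt(2)*s^2 - s^2 - 60*s - 10*sqrt(2)*s - 150*sqrt(2) - 50)/(s^4 - 2*sqrt(2)*s^3 - 118*s^2 + 120*sqrt(2)*s + 3600)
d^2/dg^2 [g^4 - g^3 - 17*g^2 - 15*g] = 12*g^2 - 6*g - 34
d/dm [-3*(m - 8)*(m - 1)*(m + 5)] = -9*m^2 + 24*m + 111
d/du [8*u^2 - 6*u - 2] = 16*u - 6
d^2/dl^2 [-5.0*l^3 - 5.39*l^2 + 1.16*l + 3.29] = -30.0*l - 10.78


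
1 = 1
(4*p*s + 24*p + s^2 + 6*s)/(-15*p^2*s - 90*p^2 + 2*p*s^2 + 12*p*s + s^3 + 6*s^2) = (-4*p - s)/(15*p^2 - 2*p*s - s^2)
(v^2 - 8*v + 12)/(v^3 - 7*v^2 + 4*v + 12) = 1/(v + 1)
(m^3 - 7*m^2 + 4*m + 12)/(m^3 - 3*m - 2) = (m - 6)/(m + 1)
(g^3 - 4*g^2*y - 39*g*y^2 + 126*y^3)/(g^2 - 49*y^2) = (g^2 + 3*g*y - 18*y^2)/(g + 7*y)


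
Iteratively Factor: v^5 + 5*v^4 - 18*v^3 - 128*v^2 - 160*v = (v - 5)*(v^4 + 10*v^3 + 32*v^2 + 32*v) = (v - 5)*(v + 2)*(v^3 + 8*v^2 + 16*v) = v*(v - 5)*(v + 2)*(v^2 + 8*v + 16) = v*(v - 5)*(v + 2)*(v + 4)*(v + 4)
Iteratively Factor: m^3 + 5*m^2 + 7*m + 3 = (m + 3)*(m^2 + 2*m + 1) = (m + 1)*(m + 3)*(m + 1)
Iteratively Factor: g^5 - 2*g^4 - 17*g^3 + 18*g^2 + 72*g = (g)*(g^4 - 2*g^3 - 17*g^2 + 18*g + 72) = g*(g - 4)*(g^3 + 2*g^2 - 9*g - 18) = g*(g - 4)*(g - 3)*(g^2 + 5*g + 6) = g*(g - 4)*(g - 3)*(g + 3)*(g + 2)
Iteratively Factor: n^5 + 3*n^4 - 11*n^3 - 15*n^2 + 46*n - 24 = (n - 1)*(n^4 + 4*n^3 - 7*n^2 - 22*n + 24) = (n - 1)^2*(n^3 + 5*n^2 - 2*n - 24) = (n - 1)^2*(n + 3)*(n^2 + 2*n - 8) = (n - 1)^2*(n + 3)*(n + 4)*(n - 2)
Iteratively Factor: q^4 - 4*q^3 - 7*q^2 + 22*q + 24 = (q - 3)*(q^3 - q^2 - 10*q - 8) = (q - 3)*(q + 2)*(q^2 - 3*q - 4) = (q - 4)*(q - 3)*(q + 2)*(q + 1)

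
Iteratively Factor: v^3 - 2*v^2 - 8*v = (v + 2)*(v^2 - 4*v) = v*(v + 2)*(v - 4)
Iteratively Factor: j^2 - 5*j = (j - 5)*(j)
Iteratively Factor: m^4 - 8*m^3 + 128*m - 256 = (m - 4)*(m^3 - 4*m^2 - 16*m + 64) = (m - 4)^2*(m^2 - 16) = (m - 4)^3*(m + 4)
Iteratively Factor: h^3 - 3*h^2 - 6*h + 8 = (h + 2)*(h^2 - 5*h + 4) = (h - 1)*(h + 2)*(h - 4)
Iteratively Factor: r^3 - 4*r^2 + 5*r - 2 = (r - 1)*(r^2 - 3*r + 2) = (r - 2)*(r - 1)*(r - 1)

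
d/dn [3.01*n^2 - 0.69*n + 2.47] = 6.02*n - 0.69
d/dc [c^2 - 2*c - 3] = 2*c - 2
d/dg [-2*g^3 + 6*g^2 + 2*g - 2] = -6*g^2 + 12*g + 2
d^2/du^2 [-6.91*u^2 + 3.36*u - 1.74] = -13.8200000000000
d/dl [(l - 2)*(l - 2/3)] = 2*l - 8/3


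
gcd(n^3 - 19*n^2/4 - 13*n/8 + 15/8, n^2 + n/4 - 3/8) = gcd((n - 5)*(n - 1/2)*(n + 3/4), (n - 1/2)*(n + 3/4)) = n^2 + n/4 - 3/8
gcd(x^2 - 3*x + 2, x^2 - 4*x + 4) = x - 2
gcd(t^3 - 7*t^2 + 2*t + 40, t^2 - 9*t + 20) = t^2 - 9*t + 20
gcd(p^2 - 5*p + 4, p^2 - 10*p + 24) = p - 4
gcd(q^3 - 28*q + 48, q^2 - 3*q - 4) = q - 4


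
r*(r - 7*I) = r^2 - 7*I*r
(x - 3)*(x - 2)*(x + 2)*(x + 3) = x^4 - 13*x^2 + 36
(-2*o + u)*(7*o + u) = -14*o^2 + 5*o*u + u^2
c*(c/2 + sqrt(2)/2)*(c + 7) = c^3/2 + sqrt(2)*c^2/2 + 7*c^2/2 + 7*sqrt(2)*c/2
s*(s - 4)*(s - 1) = s^3 - 5*s^2 + 4*s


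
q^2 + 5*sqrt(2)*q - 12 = (q - sqrt(2))*(q + 6*sqrt(2))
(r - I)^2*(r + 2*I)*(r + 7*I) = r^4 + 7*I*r^3 + 3*r^2 + 19*I*r + 14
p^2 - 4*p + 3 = (p - 3)*(p - 1)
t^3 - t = t*(t - 1)*(t + 1)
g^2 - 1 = (g - 1)*(g + 1)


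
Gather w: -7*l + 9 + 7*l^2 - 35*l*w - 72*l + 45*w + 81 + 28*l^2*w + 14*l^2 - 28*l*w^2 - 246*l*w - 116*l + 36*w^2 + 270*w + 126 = 21*l^2 - 195*l + w^2*(36 - 28*l) + w*(28*l^2 - 281*l + 315) + 216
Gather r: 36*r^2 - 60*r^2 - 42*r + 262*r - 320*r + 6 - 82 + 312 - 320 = -24*r^2 - 100*r - 84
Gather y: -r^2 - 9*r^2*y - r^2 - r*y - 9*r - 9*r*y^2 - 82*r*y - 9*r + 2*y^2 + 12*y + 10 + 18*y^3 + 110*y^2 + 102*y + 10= -2*r^2 - 18*r + 18*y^3 + y^2*(112 - 9*r) + y*(-9*r^2 - 83*r + 114) + 20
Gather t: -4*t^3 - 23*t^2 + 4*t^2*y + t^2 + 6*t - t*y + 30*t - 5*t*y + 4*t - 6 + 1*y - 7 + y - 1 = -4*t^3 + t^2*(4*y - 22) + t*(40 - 6*y) + 2*y - 14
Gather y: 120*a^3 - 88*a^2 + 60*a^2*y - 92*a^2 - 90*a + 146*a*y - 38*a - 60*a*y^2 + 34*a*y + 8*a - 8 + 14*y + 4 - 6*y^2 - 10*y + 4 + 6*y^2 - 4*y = 120*a^3 - 180*a^2 - 60*a*y^2 - 120*a + y*(60*a^2 + 180*a)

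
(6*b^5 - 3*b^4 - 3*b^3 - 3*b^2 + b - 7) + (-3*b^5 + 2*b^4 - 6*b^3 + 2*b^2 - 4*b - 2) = 3*b^5 - b^4 - 9*b^3 - b^2 - 3*b - 9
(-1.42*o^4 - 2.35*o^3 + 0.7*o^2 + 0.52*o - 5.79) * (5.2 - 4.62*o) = 6.5604*o^5 + 3.473*o^4 - 15.454*o^3 + 1.2376*o^2 + 29.4538*o - 30.108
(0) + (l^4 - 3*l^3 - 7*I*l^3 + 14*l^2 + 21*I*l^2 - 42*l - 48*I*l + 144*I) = l^4 - 3*l^3 - 7*I*l^3 + 14*l^2 + 21*I*l^2 - 42*l - 48*I*l + 144*I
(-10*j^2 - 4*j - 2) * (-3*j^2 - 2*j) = 30*j^4 + 32*j^3 + 14*j^2 + 4*j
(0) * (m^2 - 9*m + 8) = 0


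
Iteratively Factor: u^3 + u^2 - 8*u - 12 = (u + 2)*(u^2 - u - 6) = (u - 3)*(u + 2)*(u + 2)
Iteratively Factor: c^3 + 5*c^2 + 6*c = (c + 2)*(c^2 + 3*c) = (c + 2)*(c + 3)*(c)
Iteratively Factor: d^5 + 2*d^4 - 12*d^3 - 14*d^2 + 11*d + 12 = (d - 3)*(d^4 + 5*d^3 + 3*d^2 - 5*d - 4) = (d - 3)*(d + 1)*(d^3 + 4*d^2 - d - 4) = (d - 3)*(d - 1)*(d + 1)*(d^2 + 5*d + 4) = (d - 3)*(d - 1)*(d + 1)^2*(d + 4)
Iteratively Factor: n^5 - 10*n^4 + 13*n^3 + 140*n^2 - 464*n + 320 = (n - 4)*(n^4 - 6*n^3 - 11*n^2 + 96*n - 80) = (n - 4)*(n + 4)*(n^3 - 10*n^2 + 29*n - 20) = (n - 4)^2*(n + 4)*(n^2 - 6*n + 5) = (n - 4)^2*(n - 1)*(n + 4)*(n - 5)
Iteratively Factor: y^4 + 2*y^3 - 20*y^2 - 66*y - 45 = (y + 1)*(y^3 + y^2 - 21*y - 45) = (y + 1)*(y + 3)*(y^2 - 2*y - 15) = (y + 1)*(y + 3)^2*(y - 5)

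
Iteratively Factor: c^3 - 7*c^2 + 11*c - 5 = (c - 5)*(c^2 - 2*c + 1) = (c - 5)*(c - 1)*(c - 1)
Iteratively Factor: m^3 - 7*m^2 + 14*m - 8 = (m - 4)*(m^2 - 3*m + 2) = (m - 4)*(m - 1)*(m - 2)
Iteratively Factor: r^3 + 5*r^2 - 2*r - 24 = (r - 2)*(r^2 + 7*r + 12) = (r - 2)*(r + 4)*(r + 3)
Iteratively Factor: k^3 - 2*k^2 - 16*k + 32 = (k - 2)*(k^2 - 16) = (k - 2)*(k + 4)*(k - 4)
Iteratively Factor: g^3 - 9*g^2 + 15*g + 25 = (g - 5)*(g^2 - 4*g - 5) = (g - 5)*(g + 1)*(g - 5)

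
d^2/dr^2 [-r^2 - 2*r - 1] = -2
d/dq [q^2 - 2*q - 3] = 2*q - 2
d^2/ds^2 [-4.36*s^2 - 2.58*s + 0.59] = -8.72000000000000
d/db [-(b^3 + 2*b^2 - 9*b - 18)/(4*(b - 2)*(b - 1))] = (-b^4 + 6*b^3 - 9*b^2 - 44*b + 72)/(4*(b^4 - 6*b^3 + 13*b^2 - 12*b + 4))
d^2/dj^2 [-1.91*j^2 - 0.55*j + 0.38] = -3.82000000000000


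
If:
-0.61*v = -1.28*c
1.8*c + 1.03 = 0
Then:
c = -0.57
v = -1.20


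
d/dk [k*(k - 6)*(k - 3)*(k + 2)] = 4*k^3 - 21*k^2 + 36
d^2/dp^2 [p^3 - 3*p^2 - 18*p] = 6*p - 6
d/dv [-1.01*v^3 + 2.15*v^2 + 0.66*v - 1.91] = -3.03*v^2 + 4.3*v + 0.66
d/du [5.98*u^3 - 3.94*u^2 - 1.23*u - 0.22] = 17.94*u^2 - 7.88*u - 1.23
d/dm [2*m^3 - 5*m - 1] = 6*m^2 - 5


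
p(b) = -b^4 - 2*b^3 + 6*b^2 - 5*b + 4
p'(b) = -4*b^3 - 6*b^2 + 12*b - 5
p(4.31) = -411.29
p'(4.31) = -384.99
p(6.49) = -2096.55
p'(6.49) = -1273.28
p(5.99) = -1527.89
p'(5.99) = -1008.09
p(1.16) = 1.34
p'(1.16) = -5.40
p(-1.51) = 26.92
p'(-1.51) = -23.03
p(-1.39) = 24.18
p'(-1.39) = -22.53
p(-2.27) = 43.11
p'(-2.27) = -16.37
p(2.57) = -46.79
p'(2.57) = -81.69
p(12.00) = -23384.00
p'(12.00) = -7637.00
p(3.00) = -92.00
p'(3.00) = -131.00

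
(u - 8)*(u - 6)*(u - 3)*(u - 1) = u^4 - 18*u^3 + 107*u^2 - 234*u + 144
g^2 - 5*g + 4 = (g - 4)*(g - 1)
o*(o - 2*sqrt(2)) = o^2 - 2*sqrt(2)*o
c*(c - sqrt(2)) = c^2 - sqrt(2)*c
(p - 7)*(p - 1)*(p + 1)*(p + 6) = p^4 - p^3 - 43*p^2 + p + 42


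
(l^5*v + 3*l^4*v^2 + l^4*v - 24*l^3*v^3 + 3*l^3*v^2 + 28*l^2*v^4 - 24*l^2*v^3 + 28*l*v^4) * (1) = l^5*v + 3*l^4*v^2 + l^4*v - 24*l^3*v^3 + 3*l^3*v^2 + 28*l^2*v^4 - 24*l^2*v^3 + 28*l*v^4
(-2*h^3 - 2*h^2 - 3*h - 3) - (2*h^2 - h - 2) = -2*h^3 - 4*h^2 - 2*h - 1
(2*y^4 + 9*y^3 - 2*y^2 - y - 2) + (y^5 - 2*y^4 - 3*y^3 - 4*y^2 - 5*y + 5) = y^5 + 6*y^3 - 6*y^2 - 6*y + 3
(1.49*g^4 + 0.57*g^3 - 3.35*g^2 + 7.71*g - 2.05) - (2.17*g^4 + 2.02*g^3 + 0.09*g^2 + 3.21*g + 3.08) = -0.68*g^4 - 1.45*g^3 - 3.44*g^2 + 4.5*g - 5.13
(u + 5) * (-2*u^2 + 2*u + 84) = -2*u^3 - 8*u^2 + 94*u + 420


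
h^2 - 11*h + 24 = (h - 8)*(h - 3)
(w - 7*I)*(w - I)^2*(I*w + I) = I*w^4 + 9*w^3 + I*w^3 + 9*w^2 - 15*I*w^2 - 7*w - 15*I*w - 7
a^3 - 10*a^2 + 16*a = a*(a - 8)*(a - 2)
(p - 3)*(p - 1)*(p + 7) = p^3 + 3*p^2 - 25*p + 21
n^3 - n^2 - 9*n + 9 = (n - 3)*(n - 1)*(n + 3)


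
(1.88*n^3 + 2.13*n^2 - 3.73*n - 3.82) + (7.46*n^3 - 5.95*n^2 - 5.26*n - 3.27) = 9.34*n^3 - 3.82*n^2 - 8.99*n - 7.09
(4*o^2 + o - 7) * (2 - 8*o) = -32*o^3 + 58*o - 14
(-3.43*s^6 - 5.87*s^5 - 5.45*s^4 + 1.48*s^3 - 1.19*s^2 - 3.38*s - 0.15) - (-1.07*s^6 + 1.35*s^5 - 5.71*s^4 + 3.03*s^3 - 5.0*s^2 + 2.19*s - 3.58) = -2.36*s^6 - 7.22*s^5 + 0.26*s^4 - 1.55*s^3 + 3.81*s^2 - 5.57*s + 3.43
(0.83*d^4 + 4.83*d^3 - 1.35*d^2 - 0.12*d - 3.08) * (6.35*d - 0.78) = 5.2705*d^5 + 30.0231*d^4 - 12.3399*d^3 + 0.291*d^2 - 19.4644*d + 2.4024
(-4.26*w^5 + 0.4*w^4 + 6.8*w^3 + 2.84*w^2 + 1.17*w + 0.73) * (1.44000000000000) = -6.1344*w^5 + 0.576*w^4 + 9.792*w^3 + 4.0896*w^2 + 1.6848*w + 1.0512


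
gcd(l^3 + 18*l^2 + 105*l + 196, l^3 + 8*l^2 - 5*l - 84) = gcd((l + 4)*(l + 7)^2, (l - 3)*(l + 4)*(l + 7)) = l^2 + 11*l + 28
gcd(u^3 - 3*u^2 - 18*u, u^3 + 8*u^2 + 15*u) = u^2 + 3*u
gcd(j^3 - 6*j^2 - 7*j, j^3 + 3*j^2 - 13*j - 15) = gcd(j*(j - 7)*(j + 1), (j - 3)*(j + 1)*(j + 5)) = j + 1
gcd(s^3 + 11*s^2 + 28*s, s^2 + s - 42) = s + 7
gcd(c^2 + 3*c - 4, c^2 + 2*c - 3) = c - 1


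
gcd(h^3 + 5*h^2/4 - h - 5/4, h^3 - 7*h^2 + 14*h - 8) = h - 1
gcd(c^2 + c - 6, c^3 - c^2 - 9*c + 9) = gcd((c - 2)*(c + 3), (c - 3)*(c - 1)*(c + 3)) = c + 3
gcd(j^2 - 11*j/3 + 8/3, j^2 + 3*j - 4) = j - 1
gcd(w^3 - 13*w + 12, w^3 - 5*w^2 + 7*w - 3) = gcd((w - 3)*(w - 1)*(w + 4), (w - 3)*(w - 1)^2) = w^2 - 4*w + 3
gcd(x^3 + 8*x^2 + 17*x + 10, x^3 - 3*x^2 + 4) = x + 1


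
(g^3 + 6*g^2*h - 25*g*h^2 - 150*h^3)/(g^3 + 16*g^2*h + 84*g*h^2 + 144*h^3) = (g^2 - 25*h^2)/(g^2 + 10*g*h + 24*h^2)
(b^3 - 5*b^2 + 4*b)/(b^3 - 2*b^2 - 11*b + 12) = b/(b + 3)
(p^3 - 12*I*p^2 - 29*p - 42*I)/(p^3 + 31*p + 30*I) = (p - 7*I)/(p + 5*I)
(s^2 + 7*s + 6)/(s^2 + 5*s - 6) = (s + 1)/(s - 1)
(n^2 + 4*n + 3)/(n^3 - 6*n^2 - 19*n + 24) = (n + 1)/(n^2 - 9*n + 8)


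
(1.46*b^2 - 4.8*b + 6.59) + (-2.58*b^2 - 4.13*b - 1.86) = -1.12*b^2 - 8.93*b + 4.73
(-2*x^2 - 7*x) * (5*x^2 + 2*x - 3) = -10*x^4 - 39*x^3 - 8*x^2 + 21*x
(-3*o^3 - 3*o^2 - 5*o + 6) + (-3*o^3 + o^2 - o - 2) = -6*o^3 - 2*o^2 - 6*o + 4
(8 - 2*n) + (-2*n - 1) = 7 - 4*n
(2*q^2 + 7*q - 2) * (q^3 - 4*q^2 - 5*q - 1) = 2*q^5 - q^4 - 40*q^3 - 29*q^2 + 3*q + 2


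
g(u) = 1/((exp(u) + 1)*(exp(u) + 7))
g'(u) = -exp(u)/((exp(u) + 1)*(exp(u) + 7)^2) - exp(u)/((exp(u) + 1)^2*(exp(u) + 7))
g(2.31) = 0.01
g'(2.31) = -0.01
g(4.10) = 0.00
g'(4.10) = -0.00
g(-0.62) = 0.09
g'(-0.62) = -0.04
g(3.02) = 0.00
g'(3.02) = -0.00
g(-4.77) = 0.14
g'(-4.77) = -0.00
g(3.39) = 0.00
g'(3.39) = -0.00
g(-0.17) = 0.07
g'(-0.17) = -0.04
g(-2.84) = 0.13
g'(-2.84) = -0.01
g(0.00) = 0.06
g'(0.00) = -0.04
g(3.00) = 0.00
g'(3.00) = 0.00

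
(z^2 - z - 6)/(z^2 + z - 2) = (z - 3)/(z - 1)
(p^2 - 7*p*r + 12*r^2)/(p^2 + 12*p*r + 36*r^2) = (p^2 - 7*p*r + 12*r^2)/(p^2 + 12*p*r + 36*r^2)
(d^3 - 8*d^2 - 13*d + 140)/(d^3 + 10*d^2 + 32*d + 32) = (d^2 - 12*d + 35)/(d^2 + 6*d + 8)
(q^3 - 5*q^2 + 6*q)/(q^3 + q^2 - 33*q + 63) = q*(q - 2)/(q^2 + 4*q - 21)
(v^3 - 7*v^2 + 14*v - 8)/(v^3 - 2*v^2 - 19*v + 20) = (v^2 - 6*v + 8)/(v^2 - v - 20)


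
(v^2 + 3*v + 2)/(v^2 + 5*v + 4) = (v + 2)/(v + 4)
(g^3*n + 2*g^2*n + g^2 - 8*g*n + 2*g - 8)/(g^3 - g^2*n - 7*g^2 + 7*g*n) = (g^3*n + 2*g^2*n + g^2 - 8*g*n + 2*g - 8)/(g*(g^2 - g*n - 7*g + 7*n))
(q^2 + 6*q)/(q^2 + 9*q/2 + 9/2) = 2*q*(q + 6)/(2*q^2 + 9*q + 9)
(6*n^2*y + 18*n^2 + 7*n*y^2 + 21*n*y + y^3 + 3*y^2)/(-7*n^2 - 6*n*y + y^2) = (6*n*y + 18*n + y^2 + 3*y)/(-7*n + y)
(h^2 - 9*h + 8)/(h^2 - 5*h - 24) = (h - 1)/(h + 3)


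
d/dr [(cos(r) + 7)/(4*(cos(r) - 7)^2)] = (cos(r) + 21)*sin(r)/(4*(cos(r) - 7)^3)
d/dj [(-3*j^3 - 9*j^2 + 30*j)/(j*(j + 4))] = 3*(-j^2 - 8*j - 22)/(j^2 + 8*j + 16)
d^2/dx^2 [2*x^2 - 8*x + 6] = 4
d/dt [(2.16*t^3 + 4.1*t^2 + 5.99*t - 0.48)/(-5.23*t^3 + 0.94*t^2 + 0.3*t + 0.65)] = (23.4734*t^4 + 63.9514*t^3 - 7.7198*t^2 + 6.2324*t + 4.0375)/(27.3529*t^6 - 9.8324*t^5 - 2.2544*t^4 - 6.235*t^3 + 1.312*t^2 + 0.39*t + 0.4225)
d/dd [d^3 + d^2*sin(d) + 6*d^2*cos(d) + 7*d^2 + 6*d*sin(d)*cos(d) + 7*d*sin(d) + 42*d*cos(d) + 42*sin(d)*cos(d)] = -6*d^2*sin(d) + d^2*cos(d) + 3*d^2 - 40*d*sin(d) + 19*d*cos(d) + 6*d*cos(2*d) + 14*d + 7*sin(d) + 3*sin(2*d) + 42*cos(d) + 42*cos(2*d)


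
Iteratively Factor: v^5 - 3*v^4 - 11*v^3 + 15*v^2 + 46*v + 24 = (v + 2)*(v^4 - 5*v^3 - v^2 + 17*v + 12) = (v - 4)*(v + 2)*(v^3 - v^2 - 5*v - 3) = (v - 4)*(v + 1)*(v + 2)*(v^2 - 2*v - 3) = (v - 4)*(v + 1)^2*(v + 2)*(v - 3)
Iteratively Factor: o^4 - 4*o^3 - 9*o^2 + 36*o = (o - 3)*(o^3 - o^2 - 12*o) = (o - 4)*(o - 3)*(o^2 + 3*o) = o*(o - 4)*(o - 3)*(o + 3)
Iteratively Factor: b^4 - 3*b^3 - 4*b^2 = (b + 1)*(b^3 - 4*b^2) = b*(b + 1)*(b^2 - 4*b) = b*(b - 4)*(b + 1)*(b)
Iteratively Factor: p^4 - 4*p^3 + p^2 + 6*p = (p)*(p^3 - 4*p^2 + p + 6) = p*(p - 2)*(p^2 - 2*p - 3) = p*(p - 3)*(p - 2)*(p + 1)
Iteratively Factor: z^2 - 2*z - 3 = (z + 1)*(z - 3)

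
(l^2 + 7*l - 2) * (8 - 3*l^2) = -3*l^4 - 21*l^3 + 14*l^2 + 56*l - 16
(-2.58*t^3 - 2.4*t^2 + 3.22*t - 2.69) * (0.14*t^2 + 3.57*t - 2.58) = -0.3612*t^5 - 9.5466*t^4 - 1.4608*t^3 + 17.3108*t^2 - 17.9109*t + 6.9402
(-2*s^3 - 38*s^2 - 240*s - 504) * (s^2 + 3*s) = -2*s^5 - 44*s^4 - 354*s^3 - 1224*s^2 - 1512*s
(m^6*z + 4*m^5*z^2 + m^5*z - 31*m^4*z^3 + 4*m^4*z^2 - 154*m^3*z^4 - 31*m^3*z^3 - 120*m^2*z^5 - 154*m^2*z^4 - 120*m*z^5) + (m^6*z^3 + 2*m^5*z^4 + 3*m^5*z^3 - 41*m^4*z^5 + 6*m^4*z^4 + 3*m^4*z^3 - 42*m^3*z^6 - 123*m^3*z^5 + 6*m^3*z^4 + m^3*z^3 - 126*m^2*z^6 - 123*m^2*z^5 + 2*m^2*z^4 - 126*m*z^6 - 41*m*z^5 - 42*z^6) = m^6*z^3 + m^6*z + 2*m^5*z^4 + 3*m^5*z^3 + 4*m^5*z^2 + m^5*z - 41*m^4*z^5 + 6*m^4*z^4 - 28*m^4*z^3 + 4*m^4*z^2 - 42*m^3*z^6 - 123*m^3*z^5 - 148*m^3*z^4 - 30*m^3*z^3 - 126*m^2*z^6 - 243*m^2*z^5 - 152*m^2*z^4 - 126*m*z^6 - 161*m*z^5 - 42*z^6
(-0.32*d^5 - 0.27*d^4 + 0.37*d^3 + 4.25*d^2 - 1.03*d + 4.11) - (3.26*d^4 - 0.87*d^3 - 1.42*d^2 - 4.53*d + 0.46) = -0.32*d^5 - 3.53*d^4 + 1.24*d^3 + 5.67*d^2 + 3.5*d + 3.65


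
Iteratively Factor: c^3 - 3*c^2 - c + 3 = (c - 1)*(c^2 - 2*c - 3) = (c - 1)*(c + 1)*(c - 3)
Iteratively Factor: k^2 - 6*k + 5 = (k - 1)*(k - 5)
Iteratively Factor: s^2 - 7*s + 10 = (s - 2)*(s - 5)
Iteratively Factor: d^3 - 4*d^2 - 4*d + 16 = (d - 2)*(d^2 - 2*d - 8) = (d - 2)*(d + 2)*(d - 4)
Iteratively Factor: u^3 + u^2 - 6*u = (u)*(u^2 + u - 6) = u*(u - 2)*(u + 3)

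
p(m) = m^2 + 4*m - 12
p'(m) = 2*m + 4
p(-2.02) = -16.00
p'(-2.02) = -0.04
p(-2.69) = -15.52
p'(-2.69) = -1.38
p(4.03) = 20.36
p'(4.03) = 12.06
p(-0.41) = -13.47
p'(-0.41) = 3.18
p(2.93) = 8.30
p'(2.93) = 9.86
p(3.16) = 10.63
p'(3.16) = 10.32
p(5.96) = 47.36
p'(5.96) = 15.92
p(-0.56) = -13.93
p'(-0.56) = 2.88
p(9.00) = 105.00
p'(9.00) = 22.00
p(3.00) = 9.00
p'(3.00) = 10.00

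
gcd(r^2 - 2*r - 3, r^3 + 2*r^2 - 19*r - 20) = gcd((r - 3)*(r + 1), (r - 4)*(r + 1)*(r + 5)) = r + 1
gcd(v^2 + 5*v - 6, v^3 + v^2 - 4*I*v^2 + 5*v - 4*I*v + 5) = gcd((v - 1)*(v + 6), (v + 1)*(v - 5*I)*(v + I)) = 1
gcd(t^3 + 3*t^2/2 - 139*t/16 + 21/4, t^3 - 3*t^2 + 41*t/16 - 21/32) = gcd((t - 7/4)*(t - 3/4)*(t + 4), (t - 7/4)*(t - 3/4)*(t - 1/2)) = t^2 - 5*t/2 + 21/16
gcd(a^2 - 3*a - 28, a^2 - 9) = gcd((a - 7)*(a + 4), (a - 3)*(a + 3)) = 1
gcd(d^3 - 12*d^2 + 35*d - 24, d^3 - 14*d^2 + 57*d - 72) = d^2 - 11*d + 24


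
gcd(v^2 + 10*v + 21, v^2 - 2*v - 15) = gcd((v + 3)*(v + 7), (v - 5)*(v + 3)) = v + 3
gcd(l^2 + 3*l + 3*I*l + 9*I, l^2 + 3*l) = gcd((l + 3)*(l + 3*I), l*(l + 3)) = l + 3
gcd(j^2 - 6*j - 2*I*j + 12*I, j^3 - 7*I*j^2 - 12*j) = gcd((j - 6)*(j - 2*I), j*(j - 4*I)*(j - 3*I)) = 1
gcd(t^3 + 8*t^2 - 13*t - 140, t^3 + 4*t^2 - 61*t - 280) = t^2 + 12*t + 35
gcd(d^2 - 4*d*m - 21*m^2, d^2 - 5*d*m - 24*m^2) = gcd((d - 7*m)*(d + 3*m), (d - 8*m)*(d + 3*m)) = d + 3*m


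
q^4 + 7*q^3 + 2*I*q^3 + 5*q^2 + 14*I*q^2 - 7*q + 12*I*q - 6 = (q + 6)*(q + I)*(-I*q + 1)*(I*q + I)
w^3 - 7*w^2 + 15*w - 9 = (w - 3)^2*(w - 1)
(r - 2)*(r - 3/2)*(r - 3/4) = r^3 - 17*r^2/4 + 45*r/8 - 9/4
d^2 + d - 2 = (d - 1)*(d + 2)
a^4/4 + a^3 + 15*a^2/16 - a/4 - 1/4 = (a/4 + 1/2)*(a - 1/2)*(a + 1/2)*(a + 2)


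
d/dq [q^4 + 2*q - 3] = 4*q^3 + 2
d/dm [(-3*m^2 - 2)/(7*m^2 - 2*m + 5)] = 2*(3*m^2 - m - 2)/(49*m^4 - 28*m^3 + 74*m^2 - 20*m + 25)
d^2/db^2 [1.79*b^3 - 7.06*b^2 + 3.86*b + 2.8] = 10.74*b - 14.12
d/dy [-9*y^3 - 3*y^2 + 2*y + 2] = -27*y^2 - 6*y + 2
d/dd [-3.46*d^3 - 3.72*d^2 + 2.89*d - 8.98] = -10.38*d^2 - 7.44*d + 2.89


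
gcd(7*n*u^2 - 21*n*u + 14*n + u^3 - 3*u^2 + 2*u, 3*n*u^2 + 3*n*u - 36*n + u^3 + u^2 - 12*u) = 1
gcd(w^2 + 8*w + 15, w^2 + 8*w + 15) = w^2 + 8*w + 15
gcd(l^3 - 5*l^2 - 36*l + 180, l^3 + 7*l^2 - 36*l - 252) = l^2 - 36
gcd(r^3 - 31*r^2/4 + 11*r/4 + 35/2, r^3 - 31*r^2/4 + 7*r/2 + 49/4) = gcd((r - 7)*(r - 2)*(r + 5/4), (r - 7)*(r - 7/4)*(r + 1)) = r - 7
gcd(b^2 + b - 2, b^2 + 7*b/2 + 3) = b + 2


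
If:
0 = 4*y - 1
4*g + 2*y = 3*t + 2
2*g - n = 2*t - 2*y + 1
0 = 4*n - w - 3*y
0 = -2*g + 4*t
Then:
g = 3/5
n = 1/10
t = 3/10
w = -7/20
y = 1/4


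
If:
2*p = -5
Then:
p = -5/2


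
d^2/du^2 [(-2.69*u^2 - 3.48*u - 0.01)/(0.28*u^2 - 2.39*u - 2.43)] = (2.22044604925031e-16*u^4 - 4.14596*u^3 - 10.98636*u^2 - 14.1666*u + 8.52537999999999)/(0.021952*u^6 - 0.562128*u^5 + 4.226628*u^4 - 3.894983*u^3 - 36.681093*u^2 - 42.338133*u - 14.348907)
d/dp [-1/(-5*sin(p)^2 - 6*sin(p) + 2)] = -2*(5*sin(p) + 3)*cos(p)/(5*sin(p)^2 + 6*sin(p) - 2)^2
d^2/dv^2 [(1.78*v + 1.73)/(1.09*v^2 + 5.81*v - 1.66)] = ((1.78*v + 1.73)*(2.18*v + 5.81)*(4.36*v + 11.62) - (11.6412*v + 24.455)*(1.09*v^2 + 5.81*v - 1.66))/(1.09*v^2 + 5.81*v - 1.66)^3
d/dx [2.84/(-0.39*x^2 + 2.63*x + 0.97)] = (2.2152*x - 7.4692)/(-0.39*x^2 + 2.63*x + 0.97)^2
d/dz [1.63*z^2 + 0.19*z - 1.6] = 3.26*z + 0.19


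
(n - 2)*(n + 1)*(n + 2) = n^3 + n^2 - 4*n - 4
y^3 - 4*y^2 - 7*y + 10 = (y - 5)*(y - 1)*(y + 2)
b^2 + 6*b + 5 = (b + 1)*(b + 5)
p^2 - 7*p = p*(p - 7)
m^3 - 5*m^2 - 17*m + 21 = (m - 7)*(m - 1)*(m + 3)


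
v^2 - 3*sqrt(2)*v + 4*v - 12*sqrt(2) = (v + 4)*(v - 3*sqrt(2))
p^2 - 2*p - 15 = (p - 5)*(p + 3)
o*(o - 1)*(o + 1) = o^3 - o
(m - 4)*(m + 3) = m^2 - m - 12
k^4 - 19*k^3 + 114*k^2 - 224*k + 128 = (k - 8)^2*(k - 2)*(k - 1)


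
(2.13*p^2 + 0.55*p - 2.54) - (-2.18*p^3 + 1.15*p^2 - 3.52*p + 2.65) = 2.18*p^3 + 0.98*p^2 + 4.07*p - 5.19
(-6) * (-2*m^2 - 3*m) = 12*m^2 + 18*m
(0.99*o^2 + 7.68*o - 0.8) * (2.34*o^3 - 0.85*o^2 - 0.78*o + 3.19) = 2.3166*o^5 + 17.1297*o^4 - 9.1722*o^3 - 2.1523*o^2 + 25.1232*o - 2.552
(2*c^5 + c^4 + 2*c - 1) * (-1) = -2*c^5 - c^4 - 2*c + 1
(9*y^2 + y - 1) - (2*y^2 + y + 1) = 7*y^2 - 2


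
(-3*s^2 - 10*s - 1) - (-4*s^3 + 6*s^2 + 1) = 4*s^3 - 9*s^2 - 10*s - 2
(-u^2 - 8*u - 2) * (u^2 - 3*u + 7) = -u^4 - 5*u^3 + 15*u^2 - 50*u - 14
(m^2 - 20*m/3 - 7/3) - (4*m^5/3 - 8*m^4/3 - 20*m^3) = -4*m^5/3 + 8*m^4/3 + 20*m^3 + m^2 - 20*m/3 - 7/3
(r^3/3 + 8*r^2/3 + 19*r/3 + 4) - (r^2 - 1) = r^3/3 + 5*r^2/3 + 19*r/3 + 5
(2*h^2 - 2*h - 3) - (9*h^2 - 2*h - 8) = 5 - 7*h^2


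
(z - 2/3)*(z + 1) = z^2 + z/3 - 2/3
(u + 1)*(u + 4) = u^2 + 5*u + 4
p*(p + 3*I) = p^2 + 3*I*p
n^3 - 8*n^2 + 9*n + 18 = (n - 6)*(n - 3)*(n + 1)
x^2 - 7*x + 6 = (x - 6)*(x - 1)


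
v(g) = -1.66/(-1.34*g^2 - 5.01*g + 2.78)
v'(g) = -1.66*(2.68*g + 5.01)/(-1.34*g^2 - 5.01*g + 2.78)^2 = (-4.4488*g - 8.3166)/(1.34*g^2 + 5.01*g - 2.78)^2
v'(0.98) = -1.09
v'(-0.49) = -0.25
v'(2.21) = -0.08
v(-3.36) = -0.37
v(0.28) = -1.30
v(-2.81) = -0.26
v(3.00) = 0.07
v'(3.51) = -0.02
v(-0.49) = -0.34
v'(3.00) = -0.04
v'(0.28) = -5.91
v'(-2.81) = 0.11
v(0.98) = 0.49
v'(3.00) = -0.04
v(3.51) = 0.05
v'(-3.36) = 0.33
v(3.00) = 0.07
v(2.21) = 0.11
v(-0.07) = -0.53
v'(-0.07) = -0.82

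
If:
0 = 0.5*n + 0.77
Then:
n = -1.54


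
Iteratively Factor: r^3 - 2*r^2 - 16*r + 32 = (r + 4)*(r^2 - 6*r + 8) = (r - 4)*(r + 4)*(r - 2)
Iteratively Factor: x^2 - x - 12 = (x + 3)*(x - 4)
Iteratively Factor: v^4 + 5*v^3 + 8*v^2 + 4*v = (v + 2)*(v^3 + 3*v^2 + 2*v) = (v + 1)*(v + 2)*(v^2 + 2*v) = v*(v + 1)*(v + 2)*(v + 2)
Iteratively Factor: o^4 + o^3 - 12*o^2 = (o)*(o^3 + o^2 - 12*o) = o^2*(o^2 + o - 12) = o^2*(o - 3)*(o + 4)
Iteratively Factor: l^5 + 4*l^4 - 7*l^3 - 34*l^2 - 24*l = (l + 4)*(l^4 - 7*l^2 - 6*l) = l*(l + 4)*(l^3 - 7*l - 6) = l*(l + 2)*(l + 4)*(l^2 - 2*l - 3) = l*(l + 1)*(l + 2)*(l + 4)*(l - 3)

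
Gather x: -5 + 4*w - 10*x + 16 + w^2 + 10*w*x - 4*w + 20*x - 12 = w^2 + x*(10*w + 10) - 1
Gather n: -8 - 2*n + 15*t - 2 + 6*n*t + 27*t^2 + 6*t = n*(6*t - 2) + 27*t^2 + 21*t - 10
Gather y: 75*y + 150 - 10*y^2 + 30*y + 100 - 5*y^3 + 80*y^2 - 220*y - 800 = -5*y^3 + 70*y^2 - 115*y - 550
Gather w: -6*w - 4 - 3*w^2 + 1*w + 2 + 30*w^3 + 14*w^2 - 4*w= 30*w^3 + 11*w^2 - 9*w - 2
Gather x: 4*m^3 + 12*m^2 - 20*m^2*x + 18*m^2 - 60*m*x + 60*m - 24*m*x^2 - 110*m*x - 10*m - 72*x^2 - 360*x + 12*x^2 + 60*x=4*m^3 + 30*m^2 + 50*m + x^2*(-24*m - 60) + x*(-20*m^2 - 170*m - 300)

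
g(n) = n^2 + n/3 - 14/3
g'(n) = 2*n + 1/3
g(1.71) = -1.17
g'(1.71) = 3.75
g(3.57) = 9.27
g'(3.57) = 7.47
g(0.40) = -4.37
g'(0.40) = 1.13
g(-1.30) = -3.41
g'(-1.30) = -2.27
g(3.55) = 9.12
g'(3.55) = 7.43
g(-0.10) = -4.69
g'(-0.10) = 0.13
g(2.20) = 0.91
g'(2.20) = 4.73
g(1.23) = -2.74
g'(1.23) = 2.79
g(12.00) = 143.33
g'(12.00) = 24.33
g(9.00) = 79.33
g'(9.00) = 18.33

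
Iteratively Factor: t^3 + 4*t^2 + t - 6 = (t - 1)*(t^2 + 5*t + 6) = (t - 1)*(t + 2)*(t + 3)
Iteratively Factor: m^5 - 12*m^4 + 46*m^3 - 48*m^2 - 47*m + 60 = (m + 1)*(m^4 - 13*m^3 + 59*m^2 - 107*m + 60) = (m - 3)*(m + 1)*(m^3 - 10*m^2 + 29*m - 20) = (m - 3)*(m - 1)*(m + 1)*(m^2 - 9*m + 20) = (m - 4)*(m - 3)*(m - 1)*(m + 1)*(m - 5)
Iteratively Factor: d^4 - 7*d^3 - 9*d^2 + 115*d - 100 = (d - 5)*(d^3 - 2*d^2 - 19*d + 20) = (d - 5)*(d + 4)*(d^2 - 6*d + 5) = (d - 5)*(d - 1)*(d + 4)*(d - 5)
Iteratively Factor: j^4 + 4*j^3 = (j + 4)*(j^3) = j*(j + 4)*(j^2) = j^2*(j + 4)*(j)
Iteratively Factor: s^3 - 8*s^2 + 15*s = (s - 3)*(s^2 - 5*s) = s*(s - 3)*(s - 5)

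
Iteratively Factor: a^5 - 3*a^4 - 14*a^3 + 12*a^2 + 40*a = (a + 2)*(a^4 - 5*a^3 - 4*a^2 + 20*a) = (a - 5)*(a + 2)*(a^3 - 4*a) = (a - 5)*(a + 2)^2*(a^2 - 2*a) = a*(a - 5)*(a + 2)^2*(a - 2)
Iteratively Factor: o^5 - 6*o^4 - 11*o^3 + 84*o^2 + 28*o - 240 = (o + 3)*(o^4 - 9*o^3 + 16*o^2 + 36*o - 80) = (o - 4)*(o + 3)*(o^3 - 5*o^2 - 4*o + 20) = (o - 4)*(o - 2)*(o + 3)*(o^2 - 3*o - 10) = (o - 4)*(o - 2)*(o + 2)*(o + 3)*(o - 5)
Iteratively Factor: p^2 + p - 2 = (p - 1)*(p + 2)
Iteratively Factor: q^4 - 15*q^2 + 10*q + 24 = (q + 1)*(q^3 - q^2 - 14*q + 24) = (q - 2)*(q + 1)*(q^2 + q - 12) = (q - 3)*(q - 2)*(q + 1)*(q + 4)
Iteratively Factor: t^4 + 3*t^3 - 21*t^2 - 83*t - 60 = (t - 5)*(t^3 + 8*t^2 + 19*t + 12) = (t - 5)*(t + 3)*(t^2 + 5*t + 4) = (t - 5)*(t + 1)*(t + 3)*(t + 4)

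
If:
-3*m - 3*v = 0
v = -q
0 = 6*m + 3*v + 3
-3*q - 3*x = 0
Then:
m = -1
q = -1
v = 1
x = 1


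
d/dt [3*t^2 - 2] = 6*t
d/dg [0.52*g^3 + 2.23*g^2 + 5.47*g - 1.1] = 1.56*g^2 + 4.46*g + 5.47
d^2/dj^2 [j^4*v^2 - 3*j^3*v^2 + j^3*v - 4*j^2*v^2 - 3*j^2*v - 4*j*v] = 2*v*(6*j^2*v - 9*j*v + 3*j - 4*v - 3)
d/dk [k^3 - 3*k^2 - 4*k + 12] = 3*k^2 - 6*k - 4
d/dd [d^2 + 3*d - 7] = 2*d + 3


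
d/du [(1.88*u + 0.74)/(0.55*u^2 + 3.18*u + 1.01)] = (1.034*u^2 + 5.9784*u - (1.1*u + 3.18)*(1.88*u + 0.74) + 1.8988)/(0.55*u^2 + 3.18*u + 1.01)^2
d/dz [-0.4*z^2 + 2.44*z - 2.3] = 2.44 - 0.8*z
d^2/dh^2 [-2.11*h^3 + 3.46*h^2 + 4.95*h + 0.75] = 6.92 - 12.66*h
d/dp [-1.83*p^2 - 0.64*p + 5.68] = -3.66*p - 0.64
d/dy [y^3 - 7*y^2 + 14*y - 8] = 3*y^2 - 14*y + 14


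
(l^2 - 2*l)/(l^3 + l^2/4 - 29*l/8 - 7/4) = 8*l/(8*l^2 + 18*l + 7)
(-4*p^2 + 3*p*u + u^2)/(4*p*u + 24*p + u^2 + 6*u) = (-p + u)/(u + 6)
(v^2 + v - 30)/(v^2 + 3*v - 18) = (v - 5)/(v - 3)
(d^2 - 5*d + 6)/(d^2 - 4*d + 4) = (d - 3)/(d - 2)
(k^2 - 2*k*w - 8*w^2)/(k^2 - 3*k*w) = (k^2 - 2*k*w - 8*w^2)/(k*(k - 3*w))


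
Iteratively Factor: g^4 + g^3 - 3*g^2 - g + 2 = (g + 1)*(g^3 - 3*g + 2) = (g - 1)*(g + 1)*(g^2 + g - 2) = (g - 1)*(g + 1)*(g + 2)*(g - 1)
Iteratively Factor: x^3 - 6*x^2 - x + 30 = (x + 2)*(x^2 - 8*x + 15) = (x - 5)*(x + 2)*(x - 3)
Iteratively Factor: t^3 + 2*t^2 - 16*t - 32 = (t + 2)*(t^2 - 16) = (t + 2)*(t + 4)*(t - 4)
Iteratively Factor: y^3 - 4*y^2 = (y)*(y^2 - 4*y) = y^2*(y - 4)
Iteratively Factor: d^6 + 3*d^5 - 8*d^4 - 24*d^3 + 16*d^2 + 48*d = (d - 2)*(d^5 + 5*d^4 + 2*d^3 - 20*d^2 - 24*d) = (d - 2)*(d + 2)*(d^4 + 3*d^3 - 4*d^2 - 12*d) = d*(d - 2)*(d + 2)*(d^3 + 3*d^2 - 4*d - 12) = d*(d - 2)*(d + 2)*(d + 3)*(d^2 - 4) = d*(d - 2)*(d + 2)^2*(d + 3)*(d - 2)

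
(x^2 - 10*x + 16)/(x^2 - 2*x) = (x - 8)/x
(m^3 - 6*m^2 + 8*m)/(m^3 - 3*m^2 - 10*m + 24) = m/(m + 3)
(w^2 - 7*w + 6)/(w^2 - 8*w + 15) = (w^2 - 7*w + 6)/(w^2 - 8*w + 15)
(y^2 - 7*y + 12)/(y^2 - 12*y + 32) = (y - 3)/(y - 8)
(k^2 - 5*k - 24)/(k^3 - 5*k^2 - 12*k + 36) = (k - 8)/(k^2 - 8*k + 12)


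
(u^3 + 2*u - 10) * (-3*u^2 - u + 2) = -3*u^5 - u^4 - 4*u^3 + 28*u^2 + 14*u - 20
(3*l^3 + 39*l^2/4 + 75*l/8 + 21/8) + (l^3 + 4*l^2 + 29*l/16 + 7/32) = 4*l^3 + 55*l^2/4 + 179*l/16 + 91/32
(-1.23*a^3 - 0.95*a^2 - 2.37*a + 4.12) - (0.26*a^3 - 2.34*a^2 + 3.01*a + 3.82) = -1.49*a^3 + 1.39*a^2 - 5.38*a + 0.3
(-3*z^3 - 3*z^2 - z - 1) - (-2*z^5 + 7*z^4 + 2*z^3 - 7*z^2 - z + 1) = 2*z^5 - 7*z^4 - 5*z^3 + 4*z^2 - 2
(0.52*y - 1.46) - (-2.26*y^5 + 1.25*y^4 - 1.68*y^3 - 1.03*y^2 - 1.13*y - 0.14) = 2.26*y^5 - 1.25*y^4 + 1.68*y^3 + 1.03*y^2 + 1.65*y - 1.32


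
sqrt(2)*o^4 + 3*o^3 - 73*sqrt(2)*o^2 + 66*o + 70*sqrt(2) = (o - 5*sqrt(2))*(o - sqrt(2))*(o + 7*sqrt(2))*(sqrt(2)*o + 1)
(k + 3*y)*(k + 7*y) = k^2 + 10*k*y + 21*y^2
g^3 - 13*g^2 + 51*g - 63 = (g - 7)*(g - 3)^2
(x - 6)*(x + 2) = x^2 - 4*x - 12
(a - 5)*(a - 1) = a^2 - 6*a + 5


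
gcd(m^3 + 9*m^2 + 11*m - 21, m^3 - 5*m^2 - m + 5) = m - 1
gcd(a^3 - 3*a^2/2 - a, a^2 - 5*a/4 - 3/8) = 1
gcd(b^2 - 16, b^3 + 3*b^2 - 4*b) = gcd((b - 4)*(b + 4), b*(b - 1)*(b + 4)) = b + 4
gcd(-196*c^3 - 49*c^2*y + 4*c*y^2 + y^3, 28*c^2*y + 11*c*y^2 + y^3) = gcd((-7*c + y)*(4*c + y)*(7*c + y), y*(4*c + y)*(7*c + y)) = 28*c^2 + 11*c*y + y^2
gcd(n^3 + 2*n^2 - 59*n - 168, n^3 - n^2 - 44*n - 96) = n^2 - 5*n - 24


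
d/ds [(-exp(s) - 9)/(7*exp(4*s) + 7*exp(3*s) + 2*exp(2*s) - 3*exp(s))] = (21*exp(4*s) + 266*exp(3*s) + 191*exp(2*s) + 36*exp(s) - 27)*exp(-s)/(49*exp(6*s) + 98*exp(5*s) + 77*exp(4*s) - 14*exp(3*s) - 38*exp(2*s) - 12*exp(s) + 9)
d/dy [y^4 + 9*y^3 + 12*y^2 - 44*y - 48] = 4*y^3 + 27*y^2 + 24*y - 44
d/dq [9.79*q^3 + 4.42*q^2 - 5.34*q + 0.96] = 29.37*q^2 + 8.84*q - 5.34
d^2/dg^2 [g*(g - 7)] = 2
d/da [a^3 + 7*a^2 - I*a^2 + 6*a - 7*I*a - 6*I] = 3*a^2 + 2*a*(7 - I) + 6 - 7*I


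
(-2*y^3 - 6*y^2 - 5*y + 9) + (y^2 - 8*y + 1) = -2*y^3 - 5*y^2 - 13*y + 10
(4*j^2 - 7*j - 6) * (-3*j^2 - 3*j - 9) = -12*j^4 + 9*j^3 + 3*j^2 + 81*j + 54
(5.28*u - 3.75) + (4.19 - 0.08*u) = 5.2*u + 0.44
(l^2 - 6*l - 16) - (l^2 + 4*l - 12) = -10*l - 4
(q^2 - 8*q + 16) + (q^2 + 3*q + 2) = 2*q^2 - 5*q + 18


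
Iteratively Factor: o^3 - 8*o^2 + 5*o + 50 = (o - 5)*(o^2 - 3*o - 10) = (o - 5)^2*(o + 2)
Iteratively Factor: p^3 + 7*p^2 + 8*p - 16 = (p - 1)*(p^2 + 8*p + 16) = (p - 1)*(p + 4)*(p + 4)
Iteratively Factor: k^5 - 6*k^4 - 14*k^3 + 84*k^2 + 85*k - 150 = (k - 5)*(k^4 - k^3 - 19*k^2 - 11*k + 30) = (k - 5)^2*(k^3 + 4*k^2 + k - 6) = (k - 5)^2*(k - 1)*(k^2 + 5*k + 6) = (k - 5)^2*(k - 1)*(k + 2)*(k + 3)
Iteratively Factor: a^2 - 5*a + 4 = (a - 1)*(a - 4)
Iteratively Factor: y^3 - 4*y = (y + 2)*(y^2 - 2*y) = y*(y + 2)*(y - 2)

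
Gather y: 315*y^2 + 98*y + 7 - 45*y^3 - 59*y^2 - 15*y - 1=-45*y^3 + 256*y^2 + 83*y + 6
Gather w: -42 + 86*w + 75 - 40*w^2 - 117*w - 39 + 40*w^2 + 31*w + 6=0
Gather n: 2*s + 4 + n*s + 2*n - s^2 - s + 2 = n*(s + 2) - s^2 + s + 6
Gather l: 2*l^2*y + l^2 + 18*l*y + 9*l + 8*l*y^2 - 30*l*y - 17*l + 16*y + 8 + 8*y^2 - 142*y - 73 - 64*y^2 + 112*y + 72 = l^2*(2*y + 1) + l*(8*y^2 - 12*y - 8) - 56*y^2 - 14*y + 7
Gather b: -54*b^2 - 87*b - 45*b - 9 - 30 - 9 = -54*b^2 - 132*b - 48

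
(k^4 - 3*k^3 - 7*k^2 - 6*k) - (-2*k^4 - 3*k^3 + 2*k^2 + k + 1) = 3*k^4 - 9*k^2 - 7*k - 1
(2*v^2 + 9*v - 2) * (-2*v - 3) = -4*v^3 - 24*v^2 - 23*v + 6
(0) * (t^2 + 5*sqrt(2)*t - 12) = 0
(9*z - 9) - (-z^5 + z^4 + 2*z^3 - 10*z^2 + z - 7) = z^5 - z^4 - 2*z^3 + 10*z^2 + 8*z - 2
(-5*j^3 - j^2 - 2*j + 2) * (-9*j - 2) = 45*j^4 + 19*j^3 + 20*j^2 - 14*j - 4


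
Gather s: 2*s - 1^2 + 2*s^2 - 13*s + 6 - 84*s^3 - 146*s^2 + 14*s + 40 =-84*s^3 - 144*s^2 + 3*s + 45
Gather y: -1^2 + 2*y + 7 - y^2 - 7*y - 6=-y^2 - 5*y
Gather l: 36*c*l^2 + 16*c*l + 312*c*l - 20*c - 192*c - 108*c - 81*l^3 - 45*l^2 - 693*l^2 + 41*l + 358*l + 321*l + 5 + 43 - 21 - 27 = -320*c - 81*l^3 + l^2*(36*c - 738) + l*(328*c + 720)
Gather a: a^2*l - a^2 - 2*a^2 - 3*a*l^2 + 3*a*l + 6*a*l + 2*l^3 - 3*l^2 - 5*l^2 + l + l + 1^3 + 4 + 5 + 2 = a^2*(l - 3) + a*(-3*l^2 + 9*l) + 2*l^3 - 8*l^2 + 2*l + 12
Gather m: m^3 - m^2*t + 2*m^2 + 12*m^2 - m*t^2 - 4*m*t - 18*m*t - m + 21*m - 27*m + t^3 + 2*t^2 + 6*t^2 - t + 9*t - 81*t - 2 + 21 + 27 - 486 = m^3 + m^2*(14 - t) + m*(-t^2 - 22*t - 7) + t^3 + 8*t^2 - 73*t - 440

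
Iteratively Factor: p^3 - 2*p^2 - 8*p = (p + 2)*(p^2 - 4*p) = (p - 4)*(p + 2)*(p)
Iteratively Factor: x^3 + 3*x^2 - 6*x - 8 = (x - 2)*(x^2 + 5*x + 4) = (x - 2)*(x + 1)*(x + 4)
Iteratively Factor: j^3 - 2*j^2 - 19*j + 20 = (j - 1)*(j^2 - j - 20) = (j - 1)*(j + 4)*(j - 5)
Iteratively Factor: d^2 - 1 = (d + 1)*(d - 1)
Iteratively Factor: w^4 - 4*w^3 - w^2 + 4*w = (w - 1)*(w^3 - 3*w^2 - 4*w) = w*(w - 1)*(w^2 - 3*w - 4) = w*(w - 1)*(w + 1)*(w - 4)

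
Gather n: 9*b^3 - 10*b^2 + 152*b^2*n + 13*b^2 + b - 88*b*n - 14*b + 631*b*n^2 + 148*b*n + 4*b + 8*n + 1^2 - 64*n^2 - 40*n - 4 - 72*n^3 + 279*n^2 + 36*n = 9*b^3 + 3*b^2 - 9*b - 72*n^3 + n^2*(631*b + 215) + n*(152*b^2 + 60*b + 4) - 3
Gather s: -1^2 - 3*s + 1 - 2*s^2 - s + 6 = -2*s^2 - 4*s + 6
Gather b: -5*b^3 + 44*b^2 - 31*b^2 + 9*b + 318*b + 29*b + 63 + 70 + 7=-5*b^3 + 13*b^2 + 356*b + 140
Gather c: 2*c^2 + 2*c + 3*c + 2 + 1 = 2*c^2 + 5*c + 3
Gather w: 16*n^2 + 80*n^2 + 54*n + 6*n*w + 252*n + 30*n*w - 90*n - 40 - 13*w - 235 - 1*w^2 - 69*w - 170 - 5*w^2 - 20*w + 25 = 96*n^2 + 216*n - 6*w^2 + w*(36*n - 102) - 420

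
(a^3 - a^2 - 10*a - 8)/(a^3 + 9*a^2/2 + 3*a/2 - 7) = 2*(a^2 - 3*a - 4)/(2*a^2 + 5*a - 7)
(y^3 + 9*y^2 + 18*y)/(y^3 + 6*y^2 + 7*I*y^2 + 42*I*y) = (y + 3)/(y + 7*I)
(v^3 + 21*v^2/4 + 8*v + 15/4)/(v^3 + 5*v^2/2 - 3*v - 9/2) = (4*v + 5)/(2*(2*v - 3))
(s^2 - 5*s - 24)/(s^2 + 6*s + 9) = (s - 8)/(s + 3)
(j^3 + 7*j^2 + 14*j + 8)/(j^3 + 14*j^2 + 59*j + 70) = (j^2 + 5*j + 4)/(j^2 + 12*j + 35)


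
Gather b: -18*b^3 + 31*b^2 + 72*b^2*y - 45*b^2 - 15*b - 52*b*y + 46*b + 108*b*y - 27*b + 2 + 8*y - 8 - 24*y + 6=-18*b^3 + b^2*(72*y - 14) + b*(56*y + 4) - 16*y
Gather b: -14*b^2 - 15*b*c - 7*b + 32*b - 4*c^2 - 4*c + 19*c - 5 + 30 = -14*b^2 + b*(25 - 15*c) - 4*c^2 + 15*c + 25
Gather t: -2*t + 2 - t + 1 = 3 - 3*t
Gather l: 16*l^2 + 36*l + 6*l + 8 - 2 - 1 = 16*l^2 + 42*l + 5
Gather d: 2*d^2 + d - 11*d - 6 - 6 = 2*d^2 - 10*d - 12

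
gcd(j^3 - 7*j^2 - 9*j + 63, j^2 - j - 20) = 1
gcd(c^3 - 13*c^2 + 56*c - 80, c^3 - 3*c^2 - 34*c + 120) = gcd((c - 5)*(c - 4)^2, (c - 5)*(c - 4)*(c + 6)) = c^2 - 9*c + 20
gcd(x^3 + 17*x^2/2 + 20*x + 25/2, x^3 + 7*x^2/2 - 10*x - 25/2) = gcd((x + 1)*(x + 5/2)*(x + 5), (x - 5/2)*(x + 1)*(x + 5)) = x^2 + 6*x + 5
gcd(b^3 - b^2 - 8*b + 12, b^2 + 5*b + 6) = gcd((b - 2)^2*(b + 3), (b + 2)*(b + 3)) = b + 3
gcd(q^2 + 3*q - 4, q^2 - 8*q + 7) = q - 1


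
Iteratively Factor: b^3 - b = (b - 1)*(b^2 + b) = b*(b - 1)*(b + 1)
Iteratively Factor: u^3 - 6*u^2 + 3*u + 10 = (u - 2)*(u^2 - 4*u - 5) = (u - 2)*(u + 1)*(u - 5)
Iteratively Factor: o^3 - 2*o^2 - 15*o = (o)*(o^2 - 2*o - 15) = o*(o + 3)*(o - 5)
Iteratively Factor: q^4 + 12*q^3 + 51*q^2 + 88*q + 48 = (q + 1)*(q^3 + 11*q^2 + 40*q + 48) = (q + 1)*(q + 4)*(q^2 + 7*q + 12) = (q + 1)*(q + 3)*(q + 4)*(q + 4)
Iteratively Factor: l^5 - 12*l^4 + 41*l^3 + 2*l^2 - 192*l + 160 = (l - 4)*(l^4 - 8*l^3 + 9*l^2 + 38*l - 40) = (l - 4)*(l + 2)*(l^3 - 10*l^2 + 29*l - 20) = (l - 4)*(l - 1)*(l + 2)*(l^2 - 9*l + 20) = (l - 5)*(l - 4)*(l - 1)*(l + 2)*(l - 4)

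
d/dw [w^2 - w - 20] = 2*w - 1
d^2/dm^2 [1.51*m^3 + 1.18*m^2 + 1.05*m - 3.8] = 9.06*m + 2.36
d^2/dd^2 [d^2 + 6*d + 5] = 2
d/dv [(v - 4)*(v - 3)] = 2*v - 7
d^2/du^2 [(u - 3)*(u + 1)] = 2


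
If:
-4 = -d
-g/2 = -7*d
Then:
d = 4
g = 56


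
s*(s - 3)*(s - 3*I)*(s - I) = s^4 - 3*s^3 - 4*I*s^3 - 3*s^2 + 12*I*s^2 + 9*s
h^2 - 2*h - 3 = (h - 3)*(h + 1)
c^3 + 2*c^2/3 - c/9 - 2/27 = (c - 1/3)*(c + 1/3)*(c + 2/3)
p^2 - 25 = (p - 5)*(p + 5)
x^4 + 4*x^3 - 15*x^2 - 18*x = x*(x - 3)*(x + 1)*(x + 6)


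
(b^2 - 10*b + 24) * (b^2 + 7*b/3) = b^4 - 23*b^3/3 + 2*b^2/3 + 56*b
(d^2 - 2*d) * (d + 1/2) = d^3 - 3*d^2/2 - d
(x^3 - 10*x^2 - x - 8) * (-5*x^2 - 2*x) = -5*x^5 + 48*x^4 + 25*x^3 + 42*x^2 + 16*x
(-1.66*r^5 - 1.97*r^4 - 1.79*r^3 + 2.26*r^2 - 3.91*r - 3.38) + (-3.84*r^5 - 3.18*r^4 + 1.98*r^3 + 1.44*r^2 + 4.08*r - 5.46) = -5.5*r^5 - 5.15*r^4 + 0.19*r^3 + 3.7*r^2 + 0.17*r - 8.84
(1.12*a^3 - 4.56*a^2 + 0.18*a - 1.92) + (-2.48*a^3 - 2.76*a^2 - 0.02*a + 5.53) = -1.36*a^3 - 7.32*a^2 + 0.16*a + 3.61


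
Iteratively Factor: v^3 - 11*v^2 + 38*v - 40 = (v - 2)*(v^2 - 9*v + 20) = (v - 5)*(v - 2)*(v - 4)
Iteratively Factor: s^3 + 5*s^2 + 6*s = (s)*(s^2 + 5*s + 6) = s*(s + 2)*(s + 3)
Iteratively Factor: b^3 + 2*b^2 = (b)*(b^2 + 2*b) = b^2*(b + 2)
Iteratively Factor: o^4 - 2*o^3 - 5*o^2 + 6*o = (o - 1)*(o^3 - o^2 - 6*o) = (o - 1)*(o + 2)*(o^2 - 3*o) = o*(o - 1)*(o + 2)*(o - 3)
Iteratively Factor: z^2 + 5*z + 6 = (z + 2)*(z + 3)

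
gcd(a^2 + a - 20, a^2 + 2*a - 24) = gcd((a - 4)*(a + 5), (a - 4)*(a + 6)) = a - 4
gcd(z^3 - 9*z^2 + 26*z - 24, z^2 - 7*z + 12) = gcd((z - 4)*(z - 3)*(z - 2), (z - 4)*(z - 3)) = z^2 - 7*z + 12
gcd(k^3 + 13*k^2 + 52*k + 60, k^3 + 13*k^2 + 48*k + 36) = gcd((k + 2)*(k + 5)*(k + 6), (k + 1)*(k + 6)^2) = k + 6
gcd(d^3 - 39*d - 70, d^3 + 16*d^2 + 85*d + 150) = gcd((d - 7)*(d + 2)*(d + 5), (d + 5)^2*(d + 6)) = d + 5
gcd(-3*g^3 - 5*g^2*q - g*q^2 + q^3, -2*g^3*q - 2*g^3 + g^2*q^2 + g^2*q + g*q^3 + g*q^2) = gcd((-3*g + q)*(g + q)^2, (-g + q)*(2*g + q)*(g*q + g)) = 1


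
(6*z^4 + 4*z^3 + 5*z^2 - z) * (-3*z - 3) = -18*z^5 - 30*z^4 - 27*z^3 - 12*z^2 + 3*z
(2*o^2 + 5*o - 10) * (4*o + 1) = 8*o^3 + 22*o^2 - 35*o - 10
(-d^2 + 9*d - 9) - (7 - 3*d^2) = 2*d^2 + 9*d - 16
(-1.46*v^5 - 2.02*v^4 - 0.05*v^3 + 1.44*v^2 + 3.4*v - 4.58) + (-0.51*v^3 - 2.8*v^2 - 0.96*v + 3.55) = -1.46*v^5 - 2.02*v^4 - 0.56*v^3 - 1.36*v^2 + 2.44*v - 1.03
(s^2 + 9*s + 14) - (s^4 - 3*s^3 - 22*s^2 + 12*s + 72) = -s^4 + 3*s^3 + 23*s^2 - 3*s - 58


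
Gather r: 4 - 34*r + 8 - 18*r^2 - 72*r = -18*r^2 - 106*r + 12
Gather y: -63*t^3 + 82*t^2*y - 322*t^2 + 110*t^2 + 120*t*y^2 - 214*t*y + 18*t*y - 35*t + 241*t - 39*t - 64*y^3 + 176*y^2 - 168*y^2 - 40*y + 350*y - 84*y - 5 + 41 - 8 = -63*t^3 - 212*t^2 + 167*t - 64*y^3 + y^2*(120*t + 8) + y*(82*t^2 - 196*t + 226) + 28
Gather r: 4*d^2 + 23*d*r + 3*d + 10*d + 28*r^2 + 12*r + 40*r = 4*d^2 + 13*d + 28*r^2 + r*(23*d + 52)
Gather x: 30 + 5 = 35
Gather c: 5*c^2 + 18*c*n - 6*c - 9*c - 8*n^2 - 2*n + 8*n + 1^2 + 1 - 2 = 5*c^2 + c*(18*n - 15) - 8*n^2 + 6*n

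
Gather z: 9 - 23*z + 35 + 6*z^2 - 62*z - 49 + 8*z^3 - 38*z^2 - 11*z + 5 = 8*z^3 - 32*z^2 - 96*z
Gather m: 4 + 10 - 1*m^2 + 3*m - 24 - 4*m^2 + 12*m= -5*m^2 + 15*m - 10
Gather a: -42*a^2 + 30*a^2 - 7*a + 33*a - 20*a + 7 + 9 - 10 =-12*a^2 + 6*a + 6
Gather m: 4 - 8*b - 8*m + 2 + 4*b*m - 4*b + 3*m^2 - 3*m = -12*b + 3*m^2 + m*(4*b - 11) + 6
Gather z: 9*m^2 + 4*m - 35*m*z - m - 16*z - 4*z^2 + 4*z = 9*m^2 + 3*m - 4*z^2 + z*(-35*m - 12)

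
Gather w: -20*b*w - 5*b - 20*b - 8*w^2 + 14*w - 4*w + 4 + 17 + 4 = -25*b - 8*w^2 + w*(10 - 20*b) + 25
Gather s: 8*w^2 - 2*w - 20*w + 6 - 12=8*w^2 - 22*w - 6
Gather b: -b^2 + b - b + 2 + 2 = 4 - b^2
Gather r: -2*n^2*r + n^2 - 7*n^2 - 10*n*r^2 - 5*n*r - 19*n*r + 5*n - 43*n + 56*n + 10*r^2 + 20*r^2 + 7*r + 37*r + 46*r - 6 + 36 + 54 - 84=-6*n^2 + 18*n + r^2*(30 - 10*n) + r*(-2*n^2 - 24*n + 90)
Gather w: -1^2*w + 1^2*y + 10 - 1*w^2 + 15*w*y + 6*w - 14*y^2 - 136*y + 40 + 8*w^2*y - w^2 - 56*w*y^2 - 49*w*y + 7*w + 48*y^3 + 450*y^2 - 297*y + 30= w^2*(8*y - 2) + w*(-56*y^2 - 34*y + 12) + 48*y^3 + 436*y^2 - 432*y + 80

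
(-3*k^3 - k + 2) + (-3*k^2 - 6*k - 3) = -3*k^3 - 3*k^2 - 7*k - 1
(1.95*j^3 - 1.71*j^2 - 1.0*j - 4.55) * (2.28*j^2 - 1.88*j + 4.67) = 4.446*j^5 - 7.5648*j^4 + 10.0413*j^3 - 16.4797*j^2 + 3.884*j - 21.2485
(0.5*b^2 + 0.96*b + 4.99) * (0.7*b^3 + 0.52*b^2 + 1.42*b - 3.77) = 0.35*b^5 + 0.932*b^4 + 4.7022*b^3 + 2.073*b^2 + 3.4666*b - 18.8123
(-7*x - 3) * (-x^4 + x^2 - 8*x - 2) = 7*x^5 + 3*x^4 - 7*x^3 + 53*x^2 + 38*x + 6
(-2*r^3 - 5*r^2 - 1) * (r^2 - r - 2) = -2*r^5 - 3*r^4 + 9*r^3 + 9*r^2 + r + 2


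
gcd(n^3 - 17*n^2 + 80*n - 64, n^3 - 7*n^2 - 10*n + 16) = n^2 - 9*n + 8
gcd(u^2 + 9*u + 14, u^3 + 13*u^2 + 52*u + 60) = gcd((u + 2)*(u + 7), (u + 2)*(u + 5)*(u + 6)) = u + 2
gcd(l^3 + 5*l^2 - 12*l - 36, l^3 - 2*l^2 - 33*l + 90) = l^2 + 3*l - 18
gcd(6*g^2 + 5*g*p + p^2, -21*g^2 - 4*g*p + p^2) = 3*g + p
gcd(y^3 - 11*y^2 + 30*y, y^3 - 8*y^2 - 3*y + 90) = y^2 - 11*y + 30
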